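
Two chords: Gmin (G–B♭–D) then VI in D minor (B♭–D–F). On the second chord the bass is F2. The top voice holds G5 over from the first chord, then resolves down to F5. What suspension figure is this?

9–8 suspension.

At the second chord the bass is F2. The suspended G5 lies a ninth above the bass; after resolving down by step to F5, the interval above the bass becomes an octave.
Suspension figures are named by those two intervals: 9–8.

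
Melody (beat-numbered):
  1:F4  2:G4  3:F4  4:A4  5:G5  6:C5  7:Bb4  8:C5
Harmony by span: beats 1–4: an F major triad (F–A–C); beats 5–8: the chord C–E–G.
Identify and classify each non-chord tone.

G4 (beat 2) — neighbor tone; Bb4 (beat 7) — neighbor tone.

The harmony at that moment is F major triad (F, A, C); G4 is not a chord tone.
It is approached by step up from F4 and left by step down to F4.
Step away and step back to the same note — a neighbor tone (upper neighbor).
The harmony at that moment is C major triad (C, E, G); Bb4 is not a chord tone.
It is approached by step down from C5 and left by step up to C5.
Step away and step back to the same note — a neighbor tone (lower neighbor).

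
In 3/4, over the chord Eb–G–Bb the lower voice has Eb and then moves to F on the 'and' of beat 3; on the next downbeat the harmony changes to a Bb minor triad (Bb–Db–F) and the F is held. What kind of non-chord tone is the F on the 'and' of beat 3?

The harmony at that moment is Eb major triad (Eb, G, Bb); F is not a chord tone.
It is approached by step up from Eb and then sustained as the same pitch into the next harmony.
Arriving early and becoming a chord tone when the harmony changes — an anticipation.

Anticipation.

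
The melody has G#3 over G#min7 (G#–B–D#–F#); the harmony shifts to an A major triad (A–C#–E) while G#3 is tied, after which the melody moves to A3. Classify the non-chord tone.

G#3 is a retardation.

The harmony at that moment is A major triad (A, C#, E); G#3 is not a chord tone.
It is held over (the same pitch as the preceding G#3) and left by step up to A3.
Held over from the previous chord and resolving up by step — a retardation.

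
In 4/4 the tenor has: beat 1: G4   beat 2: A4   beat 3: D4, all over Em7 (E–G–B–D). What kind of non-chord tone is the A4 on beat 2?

Escape tone.

The harmony at that moment is E minor seventh chord (E, G, B, D); A4 is not a chord tone.
It is approached by step up from G4 and left by leap down to D4.
Step in, leap out, on a weak beat — an escape tone.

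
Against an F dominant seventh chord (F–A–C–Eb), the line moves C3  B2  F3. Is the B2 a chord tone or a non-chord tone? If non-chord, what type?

Non-chord tone — an escape tone.

The harmony at that moment is F dominant seventh chord (F, A, C, Eb); B2 is not a chord tone.
It is approached by step down from C3 and left by leap up to F3.
Step in, leap out — an escape tone.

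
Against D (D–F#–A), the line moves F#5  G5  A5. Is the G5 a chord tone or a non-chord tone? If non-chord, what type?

Non-chord tone — a passing tone.

The harmony at that moment is D major triad (D, F#, A); G5 is not a chord tone.
It is approached by step up from F#5 and left by step up to A5.
Step in, step out in the same direction — a passing tone.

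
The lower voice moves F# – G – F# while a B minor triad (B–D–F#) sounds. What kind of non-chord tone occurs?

G is a neighbor tone.

The harmony at that moment is B minor triad (B, D, F#); G is not a chord tone.
It is approached by step up from F# and left by step down to F#.
Step away and step back to the same note — a neighbor tone (upper neighbor).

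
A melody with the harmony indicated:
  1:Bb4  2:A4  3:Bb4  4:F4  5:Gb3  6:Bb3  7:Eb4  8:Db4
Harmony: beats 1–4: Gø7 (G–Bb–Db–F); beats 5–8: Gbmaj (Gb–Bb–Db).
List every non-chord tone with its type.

The harmony at that moment is G half-diminished seventh chord (G, Bb, Db, F); A4 is not a chord tone.
It is approached by step down from Bb4 and left by step up to Bb4.
Step away and step back to the same note — a neighbor tone (lower neighbor).
The harmony at that moment is Gb major triad (Gb, Bb, Db); Eb4 is not a chord tone.
It is approached by leap up from Bb3 and left by step down to Db4.
Leap in, step out — an appoggiatura.

A4 (beat 2) — neighbor tone; Eb4 (beat 7) — appoggiatura.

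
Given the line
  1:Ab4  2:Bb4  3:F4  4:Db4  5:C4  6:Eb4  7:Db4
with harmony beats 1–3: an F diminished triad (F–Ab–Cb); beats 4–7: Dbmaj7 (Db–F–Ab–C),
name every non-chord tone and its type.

Bb4 (beat 2) — escape tone; Eb4 (beat 6) — appoggiatura.

The harmony at that moment is F diminished triad (F, Ab, Cb); Bb4 is not a chord tone.
It is approached by step up from Ab4 and left by leap down to F4.
Step in, leap out — an escape tone.
The harmony at that moment is Db major seventh chord (Db, F, Ab, C); Eb4 is not a chord tone.
It is approached by leap up from C4 and left by step down to Db4.
Leap in, step out — an appoggiatura.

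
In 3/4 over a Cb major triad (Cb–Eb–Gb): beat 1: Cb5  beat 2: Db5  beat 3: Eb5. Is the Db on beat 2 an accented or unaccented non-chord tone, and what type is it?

The harmony at that moment is Cb major triad (Cb, Eb, Gb); Db5 is not a chord tone.
It is approached by step up from Cb5 and left by step up to Eb5.
Step in, step out in the same direction — a passing tone.
It falls on a weak beat, so it is unaccented.

Unaccented passing tone.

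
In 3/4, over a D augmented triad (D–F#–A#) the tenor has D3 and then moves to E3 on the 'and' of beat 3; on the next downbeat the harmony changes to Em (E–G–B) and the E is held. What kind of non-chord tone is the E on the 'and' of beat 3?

The harmony at that moment is D augmented triad (D, F#, A#); E3 is not a chord tone.
It is approached by step up from D3 and then sustained as the same pitch into the next harmony.
Arriving early and becoming a chord tone when the harmony changes — an anticipation.

Anticipation.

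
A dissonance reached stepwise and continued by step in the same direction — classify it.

Approach: by step. Departure: by step, continuing in the same direction.
Stepwise on both sides with no change of direction means the note fills in the space between two different chord tones — a passing tone. (Had it turned back to its starting note it would be a neighbor tone instead.)

Passing tone.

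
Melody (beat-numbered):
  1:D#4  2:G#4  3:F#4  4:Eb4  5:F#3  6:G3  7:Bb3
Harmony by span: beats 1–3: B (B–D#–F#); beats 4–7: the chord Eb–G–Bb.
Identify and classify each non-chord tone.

The harmony at that moment is B major triad (B, D#, F#); G#4 is not a chord tone.
It is approached by leap up from D#4 and left by step down to F#4.
Leap in, step out — an appoggiatura.
The harmony at that moment is Eb major triad (Eb, G, Bb); F#3 is not a chord tone.
It is approached by leap down from Eb4 and left by step up to G3.
Leap in, step out — an appoggiatura.

G#4 (beat 2) — appoggiatura; F#3 (beat 5) — appoggiatura.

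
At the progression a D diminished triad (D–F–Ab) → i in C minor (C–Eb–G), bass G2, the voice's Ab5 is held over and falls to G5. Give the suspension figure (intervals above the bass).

At the second chord the bass is G2. The suspended Ab5 lies a ninth above the bass; after resolving down by step to G5, the interval above the bass becomes an octave.
Suspension figures are named by those two intervals: 9–8.

9–8 suspension.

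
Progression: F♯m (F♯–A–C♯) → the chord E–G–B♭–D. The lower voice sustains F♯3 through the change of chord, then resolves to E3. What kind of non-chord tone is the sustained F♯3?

The harmony at that moment is E half-diminished seventh chord (E, G, B♭, D); F♯3 is not a chord tone.
It is held over (the same pitch as the preceding F♯3) and left by step down to E3.
Held over from the previous chord and resolving down by step — a suspension.

F♯3 is a suspension.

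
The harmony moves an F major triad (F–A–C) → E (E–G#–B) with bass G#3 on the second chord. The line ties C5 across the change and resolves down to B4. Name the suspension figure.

4–3 suspension.

At the second chord the bass is G#3. The suspended C5 lies a fourth above the bass; after resolving down by step to B4, the interval above the bass becomes a third.
Suspension figures are named by those two intervals: 4–3.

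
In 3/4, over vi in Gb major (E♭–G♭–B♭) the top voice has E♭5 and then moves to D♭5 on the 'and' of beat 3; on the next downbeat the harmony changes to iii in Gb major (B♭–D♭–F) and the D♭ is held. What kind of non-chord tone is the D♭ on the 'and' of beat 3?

Anticipation.

The harmony at that moment is E♭ minor triad (E♭, G♭, B♭); D♭5 is not a chord tone.
It is approached by step down from E♭5 and then sustained as the same pitch into the next harmony.
Arriving early and becoming a chord tone when the harmony changes — an anticipation.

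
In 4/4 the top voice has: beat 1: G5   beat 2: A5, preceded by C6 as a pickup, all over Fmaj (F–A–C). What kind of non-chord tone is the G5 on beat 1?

Appoggiatura.

The harmony at that moment is F major triad (F, A, C); G5 is not a chord tone.
It is approached by leap down from C6 and left by step up to A5.
Leap in, step out, metrically accented — an appoggiatura.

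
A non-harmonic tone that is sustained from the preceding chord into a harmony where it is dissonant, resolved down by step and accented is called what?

Approach: by preparation — the pitch is first a chord tone, then held (tied or repeated) while the harmony changes under it. Departure: down by step. Metric position: strong.
A prepared dissonance that resolves downward by step — a suspension. (The same figure resolving upward would be a retardation.)

Suspension.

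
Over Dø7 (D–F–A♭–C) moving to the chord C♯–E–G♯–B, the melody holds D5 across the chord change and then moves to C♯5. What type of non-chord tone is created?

D5 is a suspension.

The harmony at that moment is C♯ minor seventh chord (C♯, E, G♯, B); D5 is not a chord tone.
It is held over (the same pitch as the preceding D5) and left by step down to C♯5.
Held over from the previous chord and resolving down by step — a suspension.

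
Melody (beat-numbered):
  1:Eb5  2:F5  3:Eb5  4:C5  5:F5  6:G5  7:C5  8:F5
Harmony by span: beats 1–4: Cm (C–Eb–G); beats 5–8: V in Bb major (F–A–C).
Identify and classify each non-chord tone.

F5 (beat 2) — neighbor tone; G5 (beat 6) — escape tone.

The harmony at that moment is C minor triad (C, Eb, G); F5 is not a chord tone.
It is approached by step up from Eb5 and left by step down to Eb5.
Step away and step back to the same note — a neighbor tone (upper neighbor).
The harmony at that moment is F major triad (F, A, C); G5 is not a chord tone.
It is approached by step up from F5 and left by leap down to C5.
Step in, leap out — an escape tone.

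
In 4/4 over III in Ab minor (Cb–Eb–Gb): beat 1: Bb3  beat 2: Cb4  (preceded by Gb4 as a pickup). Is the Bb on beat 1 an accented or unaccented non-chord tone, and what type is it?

Accented appoggiatura.

The harmony at that moment is Cb major triad (Cb, Eb, Gb); Bb3 is not a chord tone.
It is approached by leap down from Gb4 and left by step up to Cb4.
Leap in, step out — an appoggiatura.
It falls on the downbeat, so it is accented.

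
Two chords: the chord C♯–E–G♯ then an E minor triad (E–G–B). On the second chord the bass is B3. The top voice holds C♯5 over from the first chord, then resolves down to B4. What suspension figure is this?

9–8 suspension.

At the second chord the bass is B3. The suspended C♯5 lies a ninth above the bass; after resolving down by step to B4, the interval above the bass becomes an octave.
Suspension figures are named by those two intervals: 9–8.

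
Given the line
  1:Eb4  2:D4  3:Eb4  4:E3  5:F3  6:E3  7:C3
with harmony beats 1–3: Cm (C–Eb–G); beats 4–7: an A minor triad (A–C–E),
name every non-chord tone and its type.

The harmony at that moment is C minor triad (C, Eb, G); D4 is not a chord tone.
It is approached by step down from Eb4 and left by step up to Eb4.
Step away and step back to the same note — a neighbor tone (lower neighbor).
The harmony at that moment is A minor triad (A, C, E); F3 is not a chord tone.
It is approached by step up from E3 and left by step down to E3.
Step away and step back to the same note — a neighbor tone (upper neighbor).

D4 (beat 2) — neighbor tone; F3 (beat 5) — neighbor tone.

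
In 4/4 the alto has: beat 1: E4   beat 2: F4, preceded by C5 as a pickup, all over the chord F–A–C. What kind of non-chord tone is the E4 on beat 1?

The harmony at that moment is F major triad (F, A, C); E4 is not a chord tone.
It is approached by leap down from C5 and left by step up to F4.
Leap in, step out, metrically accented — an appoggiatura.

Appoggiatura.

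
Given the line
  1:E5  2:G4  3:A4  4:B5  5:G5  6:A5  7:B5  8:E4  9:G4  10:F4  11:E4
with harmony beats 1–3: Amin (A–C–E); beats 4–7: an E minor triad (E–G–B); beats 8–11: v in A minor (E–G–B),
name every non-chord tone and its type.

G4 (beat 2) — appoggiatura; A5 (beat 6) — passing tone; F4 (beat 10) — passing tone.

The harmony at that moment is A minor triad (A, C, E); G4 is not a chord tone.
It is approached by leap down from E5 and left by step up to A4.
Leap in, step out — an appoggiatura.
The harmony at that moment is E minor triad (E, G, B); A5 is not a chord tone.
It is approached by step up from G5 and left by step up to B5.
Step in, step out in the same direction — a passing tone.
The harmony at that moment is E minor triad (E, G, B); F4 is not a chord tone.
It is approached by step down from G4 and left by step down to E4.
Step in, step out in the same direction — a passing tone.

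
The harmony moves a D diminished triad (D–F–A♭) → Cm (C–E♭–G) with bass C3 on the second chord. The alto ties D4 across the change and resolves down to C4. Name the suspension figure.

At the second chord the bass is C3. The suspended D4 lies a ninth above the bass; after resolving down by step to C4, the interval above the bass becomes an octave.
Suspension figures are named by those two intervals: 9–8.

9–8 suspension.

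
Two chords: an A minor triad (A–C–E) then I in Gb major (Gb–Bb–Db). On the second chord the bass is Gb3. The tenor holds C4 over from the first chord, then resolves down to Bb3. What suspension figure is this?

At the second chord the bass is Gb3. The suspended C4 lies a fourth above the bass; after resolving down by step to Bb3, the interval above the bass becomes a third.
Suspension figures are named by those two intervals: 4–3.

4–3 suspension.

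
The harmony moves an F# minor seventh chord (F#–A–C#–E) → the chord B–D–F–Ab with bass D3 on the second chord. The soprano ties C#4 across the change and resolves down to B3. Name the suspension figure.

7–6 suspension.

At the second chord the bass is D3. The suspended C#4 lies a seventh above the bass; after resolving down by step to B3, the interval above the bass becomes a sixth.
Suspension figures are named by those two intervals: 7–6.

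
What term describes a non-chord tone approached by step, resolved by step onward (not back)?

Approach: by step. Departure: by step, continuing in the same direction.
Stepwise on both sides with no change of direction means the note fills in the space between two different chord tones — a passing tone. (Had it turned back to its starting note it would be a neighbor tone instead.)

Passing tone.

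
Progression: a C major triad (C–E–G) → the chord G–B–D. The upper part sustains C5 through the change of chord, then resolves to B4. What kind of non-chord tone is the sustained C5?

C5 is a suspension.

The harmony at that moment is G major triad (G, B, D); C5 is not a chord tone.
It is held over (the same pitch as the preceding C5) and left by step down to B4.
Held over from the previous chord and resolving down by step — a suspension.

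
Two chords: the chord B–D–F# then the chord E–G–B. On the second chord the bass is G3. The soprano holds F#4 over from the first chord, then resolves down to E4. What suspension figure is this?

At the second chord the bass is G3. The suspended F#4 lies a seventh above the bass; after resolving down by step to E4, the interval above the bass becomes a sixth.
Suspension figures are named by those two intervals: 7–6.

7–6 suspension.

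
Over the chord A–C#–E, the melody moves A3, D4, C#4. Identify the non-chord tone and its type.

D4 is an appoggiatura.

The harmony at that moment is A major triad (A, C#, E); D4 is not a chord tone.
It is approached by leap up from A3 and left by step down to C#4.
Leap in, step out — an appoggiatura.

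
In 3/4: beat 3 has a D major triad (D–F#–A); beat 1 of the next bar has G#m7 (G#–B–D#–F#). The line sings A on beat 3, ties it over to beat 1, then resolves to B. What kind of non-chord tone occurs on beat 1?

Retardation.

The harmony at that moment is G# minor seventh chord (G#, B, D#, F#); A is not a chord tone.
It is held over (the same pitch as the preceding A) and left by step up to B.
Held over from the previous chord and resolving up by step — a retardation.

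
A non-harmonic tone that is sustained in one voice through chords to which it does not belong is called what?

Pedal tone.

Approach: none. Departure: none — a single pitch is sustained while the chords change around it, passing through harmonies that do not contain it.
No melodic motion at all; the dissonance is created entirely by the moving harmonies against the stationary note — a pedal tone (pedal point).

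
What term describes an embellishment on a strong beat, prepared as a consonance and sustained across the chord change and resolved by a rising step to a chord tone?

Retardation.

Approach: by preparation — the pitch is first a chord tone, then held (tied or repeated) while the harmony changes under it. Departure: up by step. Metric position: strong.
A prepared dissonance that resolves upward by step — a retardation. (The same figure resolving downward would be a suspension.)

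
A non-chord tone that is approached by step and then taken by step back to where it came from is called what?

Neighbor tone.

Approach: by step. Departure: by step in the opposite direction, back to the starting pitch.
Stepwise on both sides but reversing to return to the same chord tone — a neighbor tone. (Had it continued onward in the same direction it would be a passing tone instead.)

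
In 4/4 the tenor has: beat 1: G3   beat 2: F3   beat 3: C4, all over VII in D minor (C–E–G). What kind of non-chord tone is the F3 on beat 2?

The harmony at that moment is C major triad (C, E, G); F3 is not a chord tone.
It is approached by step down from G3 and left by leap up to C4.
Step in, leap out, on a weak beat — an escape tone.

Escape tone.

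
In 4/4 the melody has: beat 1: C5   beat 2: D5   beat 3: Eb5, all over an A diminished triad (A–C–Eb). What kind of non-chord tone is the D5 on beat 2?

The harmony at that moment is A diminished triad (A, C, Eb); D5 is not a chord tone.
It is approached by step up from C5 and left by step up to Eb5.
Step in, step out in the same direction — a passing tone.

Passing tone.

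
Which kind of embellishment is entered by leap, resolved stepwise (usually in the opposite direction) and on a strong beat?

Approach: by leap. Departure: by step. Metric position: strong.
Leap in, step out, in a metrically strong position — an appoggiatura. (It is the mirror image of the escape tone, which steps in and leaps out from a weak position.)

Appoggiatura.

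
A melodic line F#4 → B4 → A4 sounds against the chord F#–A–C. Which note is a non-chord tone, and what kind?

B4 is an appoggiatura.

The harmony at that moment is F# diminished triad (F#, A, C); B4 is not a chord tone.
It is approached by leap up from F#4 and left by step down to A4.
Leap in, step out — an appoggiatura.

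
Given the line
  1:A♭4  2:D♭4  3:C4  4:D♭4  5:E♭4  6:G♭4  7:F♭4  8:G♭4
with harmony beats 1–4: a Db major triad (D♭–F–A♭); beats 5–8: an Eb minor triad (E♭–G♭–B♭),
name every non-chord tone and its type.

The harmony at that moment is D♭ major triad (D♭, F, A♭); C4 is not a chord tone.
It is approached by step down from D♭4 and left by step up to D♭4.
Step away and step back to the same note — a neighbor tone (lower neighbor).
The harmony at that moment is E♭ minor triad (E♭, G♭, B♭); F♭4 is not a chord tone.
It is approached by step down from G♭4 and left by step up to G♭4.
Step away and step back to the same note — a neighbor tone (lower neighbor).

C4 (beat 3) — neighbor tone; F♭4 (beat 7) — neighbor tone.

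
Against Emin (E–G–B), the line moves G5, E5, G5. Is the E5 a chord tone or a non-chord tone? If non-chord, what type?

E minor triad contains E, G, B; E is the root, so it is a chord tone.

Chord tone (the root of E minor triad).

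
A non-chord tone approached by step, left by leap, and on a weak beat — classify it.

Approach: by step. Departure: by leap. Metric position: weak.
Step in, leap out, from a weak position — an escape tone (échappée). (It is the mirror image of the appoggiatura, which leaps in and steps out on a strong beat.)

Escape tone.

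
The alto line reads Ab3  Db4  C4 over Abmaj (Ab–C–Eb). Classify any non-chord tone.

The harmony at that moment is Ab major triad (Ab, C, Eb); Db4 is not a chord tone.
It is approached by leap up from Ab3 and left by step down to C4.
Leap in, step out — an appoggiatura.

Db4 is an appoggiatura.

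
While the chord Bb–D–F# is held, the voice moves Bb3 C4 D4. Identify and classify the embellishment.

C4 is a passing tone.

The harmony at that moment is Bb augmented triad (Bb, D, F#); C4 is not a chord tone.
It is approached by step up from Bb3 and left by step up to D4.
Step in, step out in the same direction — a passing tone.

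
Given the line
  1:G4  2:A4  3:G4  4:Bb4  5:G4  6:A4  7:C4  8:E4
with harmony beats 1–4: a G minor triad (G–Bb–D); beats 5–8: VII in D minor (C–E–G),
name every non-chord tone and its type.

A4 (beat 2) — neighbor tone; A4 (beat 6) — escape tone.

The harmony at that moment is G minor triad (G, Bb, D); A4 is not a chord tone.
It is approached by step up from G4 and left by step down to G4.
Step away and step back to the same note — a neighbor tone (upper neighbor).
The harmony at that moment is C major triad (C, E, G); A4 is not a chord tone.
It is approached by step up from G4 and left by leap down to C4.
Step in, leap out — an escape tone.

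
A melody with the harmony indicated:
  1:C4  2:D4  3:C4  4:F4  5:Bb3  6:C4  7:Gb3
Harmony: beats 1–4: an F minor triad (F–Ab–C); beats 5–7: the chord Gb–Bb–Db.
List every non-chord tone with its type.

The harmony at that moment is F minor triad (F, Ab, C); D4 is not a chord tone.
It is approached by step up from C4 and left by step down to C4.
Step away and step back to the same note — a neighbor tone (upper neighbor).
The harmony at that moment is Gb major triad (Gb, Bb, Db); C4 is not a chord tone.
It is approached by step up from Bb3 and left by leap down to Gb3.
Step in, leap out — an escape tone.

D4 (beat 2) — neighbor tone; C4 (beat 6) — escape tone.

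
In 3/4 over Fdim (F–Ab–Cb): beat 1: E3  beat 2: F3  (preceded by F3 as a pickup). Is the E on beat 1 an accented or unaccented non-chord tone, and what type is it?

Accented neighbor tone.

The harmony at that moment is F diminished triad (F, Ab, Cb); E3 is not a chord tone.
It is approached by step down from F3 and left by step up to F3.
Step away and step back to the same note — a neighbor tone (lower neighbor).
It falls on the downbeat, so it is accented.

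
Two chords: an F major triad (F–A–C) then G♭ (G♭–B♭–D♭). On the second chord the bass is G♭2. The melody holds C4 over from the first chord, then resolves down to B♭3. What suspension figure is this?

At the second chord the bass is G♭2. The suspended C4 lies a fourth above the bass; after resolving down by step to B♭3, the interval above the bass becomes a third.
Suspension figures are named by those two intervals: 4–3.

4–3 suspension.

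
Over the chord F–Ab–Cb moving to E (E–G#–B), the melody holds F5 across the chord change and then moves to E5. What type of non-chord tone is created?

The harmony at that moment is E major triad (E, G#, B); F5 is not a chord tone.
It is held over (the same pitch as the preceding F5) and left by step down to E5.
Held over from the previous chord and resolving down by step — a suspension.

F5 is a suspension.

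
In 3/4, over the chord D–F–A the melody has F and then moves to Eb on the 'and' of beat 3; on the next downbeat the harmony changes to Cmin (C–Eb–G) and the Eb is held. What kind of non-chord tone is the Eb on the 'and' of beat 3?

Anticipation.

The harmony at that moment is D minor triad (D, F, A); Eb is not a chord tone.
It is approached by step down from F and then sustained as the same pitch into the next harmony.
Arriving early and becoming a chord tone when the harmony changes — an anticipation.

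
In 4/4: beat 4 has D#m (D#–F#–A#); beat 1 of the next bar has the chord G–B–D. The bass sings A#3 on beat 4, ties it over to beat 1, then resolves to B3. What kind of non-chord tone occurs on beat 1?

Retardation.

The harmony at that moment is G major triad (G, B, D); A#3 is not a chord tone.
It is held over (the same pitch as the preceding A#3) and left by step up to B3.
Held over from the previous chord and resolving up by step — a retardation.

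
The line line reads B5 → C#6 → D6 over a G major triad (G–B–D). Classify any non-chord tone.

The harmony at that moment is G major triad (G, B, D); C#6 is not a chord tone.
It is approached by step up from B5 and left by step up to D6.
Step in, step out in the same direction — a passing tone.

C#6 is a passing tone.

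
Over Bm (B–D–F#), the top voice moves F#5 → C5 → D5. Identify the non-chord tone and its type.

The harmony at that moment is B minor triad (B, D, F#); C5 is not a chord tone.
It is approached by leap down from F#5 and left by step up to D5.
Leap in, step out — an appoggiatura.

C5 is an appoggiatura.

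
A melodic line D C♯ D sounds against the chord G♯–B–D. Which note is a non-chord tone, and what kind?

C♯ is a neighbor tone.

The harmony at that moment is G♯ diminished triad (G♯, B, D); C♯ is not a chord tone.
It is approached by step down from D and left by step up to D.
Step away and step back to the same note — a neighbor tone (lower neighbor).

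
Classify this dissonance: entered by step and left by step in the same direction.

Approach: by step. Departure: by step, continuing in the same direction.
Stepwise on both sides with no change of direction means the note fills in the space between two different chord tones — a passing tone. (Had it turned back to its starting note it would be a neighbor tone instead.)

Passing tone.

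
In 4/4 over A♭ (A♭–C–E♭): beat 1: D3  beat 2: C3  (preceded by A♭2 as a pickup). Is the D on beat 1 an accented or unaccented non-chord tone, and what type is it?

Accented appoggiatura.

The harmony at that moment is A♭ major triad (A♭, C, E♭); D3 is not a chord tone.
It is approached by leap up from A♭2 and left by step down to C3.
Leap in, step out — an appoggiatura.
It falls on the downbeat, so it is accented.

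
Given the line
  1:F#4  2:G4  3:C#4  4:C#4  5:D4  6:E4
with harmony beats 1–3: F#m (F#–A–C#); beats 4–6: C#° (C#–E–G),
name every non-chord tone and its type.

G4 (beat 2) — escape tone; D4 (beat 5) — passing tone.

The harmony at that moment is F# minor triad (F#, A, C#); G4 is not a chord tone.
It is approached by step up from F#4 and left by leap down to C#4.
Step in, leap out — an escape tone.
The harmony at that moment is C# diminished triad (C#, E, G); D4 is not a chord tone.
It is approached by step up from C#4 and left by step up to E4.
Step in, step out in the same direction — a passing tone.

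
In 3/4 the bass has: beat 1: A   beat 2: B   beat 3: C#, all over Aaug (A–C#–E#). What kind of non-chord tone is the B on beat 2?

The harmony at that moment is A augmented triad (A, C#, E#); B is not a chord tone.
It is approached by step up from A and left by step up to C#.
Step in, step out in the same direction — a passing tone.

Passing tone.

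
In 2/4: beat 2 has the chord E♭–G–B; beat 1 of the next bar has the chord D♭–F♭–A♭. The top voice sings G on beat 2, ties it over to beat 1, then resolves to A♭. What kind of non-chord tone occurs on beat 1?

Retardation.

The harmony at that moment is D♭ minor triad (D♭, F♭, A♭); G is not a chord tone.
It is held over (the same pitch as the preceding G) and left by step up to A♭.
Held over from the previous chord and resolving up by step — a retardation.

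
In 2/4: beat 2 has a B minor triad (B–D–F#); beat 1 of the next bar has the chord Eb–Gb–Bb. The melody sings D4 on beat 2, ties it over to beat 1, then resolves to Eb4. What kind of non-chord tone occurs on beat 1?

The harmony at that moment is Eb minor triad (Eb, Gb, Bb); D4 is not a chord tone.
It is held over (the same pitch as the preceding D4) and left by step up to Eb4.
Held over from the previous chord and resolving up by step — a retardation.

Retardation.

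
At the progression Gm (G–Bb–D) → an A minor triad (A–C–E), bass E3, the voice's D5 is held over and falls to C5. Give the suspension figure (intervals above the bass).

At the second chord the bass is E3. The suspended D5 lies a seventh above the bass; after resolving down by step to C5, the interval above the bass becomes a sixth.
Suspension figures are named by those two intervals: 7–6.

7–6 suspension.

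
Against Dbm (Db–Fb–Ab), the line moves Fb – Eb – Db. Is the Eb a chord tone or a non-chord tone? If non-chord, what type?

Non-chord tone — a passing tone.

The harmony at that moment is Db minor triad (Db, Fb, Ab); Eb is not a chord tone.
It is approached by step down from Fb and left by step down to Db.
Step in, step out in the same direction — a passing tone.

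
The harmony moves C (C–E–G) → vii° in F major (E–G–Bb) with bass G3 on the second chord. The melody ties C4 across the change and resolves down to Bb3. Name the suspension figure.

At the second chord the bass is G3. The suspended C4 lies a fourth above the bass; after resolving down by step to Bb3, the interval above the bass becomes a third.
Suspension figures are named by those two intervals: 4–3.

4–3 suspension.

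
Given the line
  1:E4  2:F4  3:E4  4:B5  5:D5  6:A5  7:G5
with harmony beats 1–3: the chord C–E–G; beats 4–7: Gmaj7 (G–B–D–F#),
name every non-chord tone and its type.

The harmony at that moment is C major triad (C, E, G); F4 is not a chord tone.
It is approached by step up from E4 and left by step down to E4.
Step away and step back to the same note — a neighbor tone (upper neighbor).
The harmony at that moment is G major seventh chord (G, B, D, F#); A5 is not a chord tone.
It is approached by leap up from D5 and left by step down to G5.
Leap in, step out — an appoggiatura.

F4 (beat 2) — neighbor tone; A5 (beat 6) — appoggiatura.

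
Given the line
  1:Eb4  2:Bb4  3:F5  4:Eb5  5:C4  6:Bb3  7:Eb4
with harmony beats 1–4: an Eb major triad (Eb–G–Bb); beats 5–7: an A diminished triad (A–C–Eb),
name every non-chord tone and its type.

F5 (beat 3) — appoggiatura; Bb3 (beat 6) — escape tone.

The harmony at that moment is Eb major triad (Eb, G, Bb); F5 is not a chord tone.
It is approached by leap up from Bb4 and left by step down to Eb5.
Leap in, step out — an appoggiatura.
The harmony at that moment is A diminished triad (A, C, Eb); Bb3 is not a chord tone.
It is approached by step down from C4 and left by leap up to Eb4.
Step in, leap out — an escape tone.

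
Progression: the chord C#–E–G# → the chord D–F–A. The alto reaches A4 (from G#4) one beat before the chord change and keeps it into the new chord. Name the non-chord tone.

The harmony at that moment is C# minor triad (C#, E, G#); A4 is not a chord tone.
It is approached by step up from G#4 and then sustained as the same pitch into the next harmony.
Arriving early and becoming a chord tone when the harmony changes — an anticipation.

A4 is an anticipation.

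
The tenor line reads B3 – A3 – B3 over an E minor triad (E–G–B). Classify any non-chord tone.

A3 is a neighbor tone.

The harmony at that moment is E minor triad (E, G, B); A3 is not a chord tone.
It is approached by step down from B3 and left by step up to B3.
Step away and step back to the same note — a neighbor tone (lower neighbor).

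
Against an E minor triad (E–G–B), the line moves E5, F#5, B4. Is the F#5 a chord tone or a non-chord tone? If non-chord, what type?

Non-chord tone — an escape tone.

The harmony at that moment is E minor triad (E, G, B); F#5 is not a chord tone.
It is approached by step up from E5 and left by leap down to B4.
Step in, leap out — an escape tone.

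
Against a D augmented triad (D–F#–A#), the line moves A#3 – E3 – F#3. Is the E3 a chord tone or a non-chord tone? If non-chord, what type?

The harmony at that moment is D augmented triad (D, F#, A#); E3 is not a chord tone.
It is approached by leap down from A#3 and left by step up to F#3.
Leap in, step out — an appoggiatura.

Non-chord tone — an appoggiatura.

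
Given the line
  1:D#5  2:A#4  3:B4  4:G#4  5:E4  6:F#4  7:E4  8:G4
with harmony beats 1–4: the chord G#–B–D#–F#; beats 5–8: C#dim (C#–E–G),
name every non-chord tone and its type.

The harmony at that moment is G# minor seventh chord (G#, B, D#, F#); A#4 is not a chord tone.
It is approached by leap down from D#5 and left by step up to B4.
Leap in, step out — an appoggiatura.
The harmony at that moment is C# diminished triad (C#, E, G); F#4 is not a chord tone.
It is approached by step up from E4 and left by step down to E4.
Step away and step back to the same note — a neighbor tone (upper neighbor).

A#4 (beat 2) — appoggiatura; F#4 (beat 6) — neighbor tone.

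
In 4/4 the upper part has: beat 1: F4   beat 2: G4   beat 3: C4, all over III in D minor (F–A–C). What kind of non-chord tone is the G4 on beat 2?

Escape tone.

The harmony at that moment is F major triad (F, A, C); G4 is not a chord tone.
It is approached by step up from F4 and left by leap down to C4.
Step in, leap out, on a weak beat — an escape tone.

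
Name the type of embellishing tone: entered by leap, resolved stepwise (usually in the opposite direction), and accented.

Appoggiatura.

Approach: by leap. Departure: by step. Metric position: strong.
Leap in, step out, in a metrically strong position — an appoggiatura. (It is the mirror image of the escape tone, which steps in and leaps out from a weak position.)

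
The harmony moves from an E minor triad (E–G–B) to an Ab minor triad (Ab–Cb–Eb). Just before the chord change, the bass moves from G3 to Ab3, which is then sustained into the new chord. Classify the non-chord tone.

The harmony at that moment is E minor triad (E, G, B); Ab3 is not a chord tone.
It is approached by step up from G3 and then sustained as the same pitch into the next harmony.
Arriving early and becoming a chord tone when the harmony changes — an anticipation.

Ab3 is an anticipation.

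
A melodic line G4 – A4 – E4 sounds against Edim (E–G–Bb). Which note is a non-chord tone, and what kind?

The harmony at that moment is E diminished triad (E, G, Bb); A4 is not a chord tone.
It is approached by step up from G4 and left by leap down to E4.
Step in, leap out — an escape tone.

A4 is an escape tone.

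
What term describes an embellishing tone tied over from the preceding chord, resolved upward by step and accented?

Retardation.

Approach: by preparation — the pitch is first a chord tone, then held (tied or repeated) while the harmony changes under it. Departure: up by step. Metric position: strong.
A prepared dissonance that resolves upward by step — a retardation. (The same figure resolving downward would be a suspension.)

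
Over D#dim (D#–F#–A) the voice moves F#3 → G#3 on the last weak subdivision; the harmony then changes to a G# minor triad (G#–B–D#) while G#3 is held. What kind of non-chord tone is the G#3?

G#3 is an anticipation.

The harmony at that moment is D# diminished triad (D#, F#, A); G#3 is not a chord tone.
It is approached by step up from F#3 and then sustained as the same pitch into the next harmony.
Arriving early and becoming a chord tone when the harmony changes — an anticipation.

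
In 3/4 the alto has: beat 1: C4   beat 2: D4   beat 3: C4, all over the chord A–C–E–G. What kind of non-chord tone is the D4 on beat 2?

The harmony at that moment is A minor seventh chord (A, C, E, G); D4 is not a chord tone.
It is approached by step up from C4 and left by step down to C4.
Step away and step back to the same note — a neighbor tone (upper neighbor).

Upper neighbor tone.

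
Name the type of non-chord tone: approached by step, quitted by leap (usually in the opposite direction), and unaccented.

Approach: by step. Departure: by leap. Metric position: weak.
Step in, leap out, from a weak position — an escape tone (échappée). (It is the mirror image of the appoggiatura, which leaps in and steps out on a strong beat.)

Escape tone.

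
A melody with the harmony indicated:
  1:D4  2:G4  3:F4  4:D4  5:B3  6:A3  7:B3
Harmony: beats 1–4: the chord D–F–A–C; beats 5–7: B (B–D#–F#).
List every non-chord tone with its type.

The harmony at that moment is D minor seventh chord (D, F, A, C); G4 is not a chord tone.
It is approached by leap up from D4 and left by step down to F4.
Leap in, step out — an appoggiatura.
The harmony at that moment is B major triad (B, D#, F#); A3 is not a chord tone.
It is approached by step down from B3 and left by step up to B3.
Step away and step back to the same note — a neighbor tone (lower neighbor).

G4 (beat 2) — appoggiatura; A3 (beat 6) — neighbor tone.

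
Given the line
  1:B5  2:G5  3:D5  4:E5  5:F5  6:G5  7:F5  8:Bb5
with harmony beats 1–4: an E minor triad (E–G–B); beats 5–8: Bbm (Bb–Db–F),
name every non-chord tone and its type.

D5 (beat 3) — appoggiatura; G5 (beat 6) — neighbor tone.

The harmony at that moment is E minor triad (E, G, B); D5 is not a chord tone.
It is approached by leap down from G5 and left by step up to E5.
Leap in, step out — an appoggiatura.
The harmony at that moment is Bb minor triad (Bb, Db, F); G5 is not a chord tone.
It is approached by step up from F5 and left by step down to F5.
Step away and step back to the same note — a neighbor tone (upper neighbor).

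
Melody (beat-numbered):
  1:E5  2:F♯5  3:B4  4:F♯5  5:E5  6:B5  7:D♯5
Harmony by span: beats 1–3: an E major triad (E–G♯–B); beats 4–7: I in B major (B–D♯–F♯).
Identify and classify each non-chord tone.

F♯5 (beat 2) — escape tone; E5 (beat 5) — escape tone.

The harmony at that moment is E major triad (E, G♯, B); F♯5 is not a chord tone.
It is approached by step up from E5 and left by leap down to B4.
Step in, leap out — an escape tone.
The harmony at that moment is B major triad (B, D♯, F♯); E5 is not a chord tone.
It is approached by step down from F♯5 and left by leap up to B5.
Step in, leap out — an escape tone.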